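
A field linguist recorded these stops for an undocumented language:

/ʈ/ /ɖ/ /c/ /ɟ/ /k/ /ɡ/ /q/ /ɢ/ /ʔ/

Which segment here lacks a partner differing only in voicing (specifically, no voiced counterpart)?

Retroflex: /ʈ/ ~ /ɖ/
Palatal: /c/ ~ /ɟ/
Velar: /k/ ~ /ɡ/
Uvular: /q/ ~ /ɢ/
Glottal: only /ʔ/ (voiceless); no voiced partner.
So /ʔ/ is the unpaired segment.

/ʔ/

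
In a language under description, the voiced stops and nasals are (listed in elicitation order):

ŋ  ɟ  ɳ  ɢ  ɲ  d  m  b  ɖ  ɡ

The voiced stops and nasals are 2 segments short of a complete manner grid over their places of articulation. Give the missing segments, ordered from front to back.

bilabial: oral stop /b/, nasal /m/.
alveolar: oral stop /d/, nasal —.
retroflex: oral stop /ɖ/, nasal /ɳ/.
palatal: oral stop /ɟ/, nasal /ɲ/.
velar: oral stop /ɡ/, nasal /ŋ/.
uvular: oral stop /ɢ/, nasal —.
Gaps, from front to back: alveolar lacks nasal (/n/); uvular lacks nasal (/ɴ/).

/n/, /ɴ/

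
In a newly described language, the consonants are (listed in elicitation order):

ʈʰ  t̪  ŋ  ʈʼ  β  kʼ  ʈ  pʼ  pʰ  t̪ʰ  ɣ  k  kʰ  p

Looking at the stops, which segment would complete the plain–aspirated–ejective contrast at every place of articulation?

bilabial: plain /p/, aspirated /pʰ/, ejective /pʼ/.
dental: plain /t̪/, aspirated /t̪ʰ/, ejective —.
retroflex: plain /ʈ/, aspirated /ʈʰ/, ejective /ʈʼ/.
velar: plain /k/, aspirated /kʰ/, ejective /kʼ/.
The dental row has no ejective member, so the gap is the ejective dental stop /t̪ʼ/.

/t̪ʼ/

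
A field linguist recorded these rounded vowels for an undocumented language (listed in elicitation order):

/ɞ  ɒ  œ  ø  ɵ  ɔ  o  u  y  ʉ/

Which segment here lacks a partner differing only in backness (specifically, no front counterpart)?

High: /y/ ~ /ʉ/ ~ /u/
High-mid: /ø/ ~ /ɵ/ ~ /o/
Low-mid: /œ/ ~ /ɞ/ ~ /ɔ/
Low: only /ɒ/ (back); no front partner.
So /ɒ/ is the unpaired segment.

/ɒ/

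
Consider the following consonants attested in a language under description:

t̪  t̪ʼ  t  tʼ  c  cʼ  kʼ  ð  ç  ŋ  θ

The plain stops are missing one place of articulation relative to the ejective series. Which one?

velar

dental: plain /t̪/, ejective /t̪ʼ/.
alveolar: plain /t/, ejective /tʼ/.
palatal: plain /c/, ejective /cʼ/.
velar: plain —, ejective /kʼ/.
Every place of articulation has a plain member except velar, where /k/ would be expected.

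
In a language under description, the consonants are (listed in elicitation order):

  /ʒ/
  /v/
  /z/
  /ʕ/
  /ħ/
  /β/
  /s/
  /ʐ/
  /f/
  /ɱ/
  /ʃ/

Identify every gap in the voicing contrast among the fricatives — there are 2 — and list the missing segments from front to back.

Voiceless: /f/ (labiodental), /s/ (alveolar), /ʃ/ (postalveolar), /ħ/ (pharyngeal).
Voiced: /β/ (bilabial), /v/ (labiodental), /z/ (alveolar), /ʒ/ (postalveolar), /ʐ/ (retroflex), /ʕ/ (pharyngeal).
Gaps, from front to back: bilabial lacks voiceless (/ɸ/); retroflex lacks voiceless (/ʂ/).

/ɸ/, /ʂ/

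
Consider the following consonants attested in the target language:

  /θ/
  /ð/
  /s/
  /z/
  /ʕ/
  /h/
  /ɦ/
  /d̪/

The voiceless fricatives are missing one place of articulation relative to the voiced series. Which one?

Voiceless: /θ/ (dental), /s/ (alveolar), /h/ (glottal).
Voiced: /ð/ (dental), /z/ (alveolar), /ʕ/ (pharyngeal), /ɦ/ (glottal).
Every place of articulation has a voiceless member except pharyngeal, where /ħ/ would be expected.

pharyngeal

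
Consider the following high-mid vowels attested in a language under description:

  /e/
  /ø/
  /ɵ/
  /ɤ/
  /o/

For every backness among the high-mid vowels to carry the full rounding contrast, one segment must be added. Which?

Unrounded: /e/ (front), /ɤ/ (back).
Rounded: /ø/ (front), /ɵ/ (central), /o/ (back).
The central row has no unrounded member, so the gap is the central unrounded vowel /ɘ/.

/ɘ/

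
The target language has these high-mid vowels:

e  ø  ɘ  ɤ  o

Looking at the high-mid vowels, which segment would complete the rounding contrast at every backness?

backness          unrounded  rounded 
front             e         ø       
central           ɘ         —       
back              ɤ         o       
The central row has no rounded member, so the gap is the central rounded vowel /ɵ/.

/ɵ/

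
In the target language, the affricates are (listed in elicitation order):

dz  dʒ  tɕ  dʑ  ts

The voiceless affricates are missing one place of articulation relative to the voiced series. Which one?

postalveolar

Voiceless: /ts/ (alveolar), /tɕ/ (alveolo-palatal).
Voiced: /dz/ (alveolar), /dʒ/ (postalveolar), /dʑ/ (alveolo-palatal).
Every place of articulation has a voiceless member except postalveolar, where /tʃ/ would be expected.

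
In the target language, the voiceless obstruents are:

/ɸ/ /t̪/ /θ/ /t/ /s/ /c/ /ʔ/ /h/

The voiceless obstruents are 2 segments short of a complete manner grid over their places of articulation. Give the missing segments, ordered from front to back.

Stop: /t̪/ (dental), /t/ (alveolar), /c/ (palatal), /ʔ/ (glottal).
Fricative: /ɸ/ (bilabial), /θ/ (dental), /s/ (alveolar), /h/ (glottal).
Gaps, from front to back: bilabial lacks stop (/p/); palatal lacks fricative (/ç/).

/p/, /ç/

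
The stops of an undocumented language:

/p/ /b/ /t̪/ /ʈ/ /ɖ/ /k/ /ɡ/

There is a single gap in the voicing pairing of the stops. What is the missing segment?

/d̪/

bilabial: voiceless /p/, voiced /b/.
dental: voiceless /t̪/, voiced —.
retroflex: voiceless /ʈ/, voiced /ɖ/.
velar: voiceless /k/, voiced /ɡ/.
The dental row has no voiced member, so the gap is the voiced dental stop /d̪/.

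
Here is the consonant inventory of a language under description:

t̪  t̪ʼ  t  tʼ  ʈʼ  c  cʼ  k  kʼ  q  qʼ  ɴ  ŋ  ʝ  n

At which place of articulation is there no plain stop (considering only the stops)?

place of articulation  plain     ejective
dental            t̪        t̪ʼ     
alveolar          t         tʼ      
retroflex         —         ʈʼ      
palatal           c         cʼ      
velar             k         kʼ      
uvular            q         qʼ      
Every place of articulation has a plain member except retroflex, where /ʈ/ would be expected.

retroflex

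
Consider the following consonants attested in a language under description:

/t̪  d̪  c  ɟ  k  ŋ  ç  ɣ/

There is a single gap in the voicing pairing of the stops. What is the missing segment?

/ɡ/

place of articulation  voiceless  voiced  
dental            t̪        d̪      
palatal           c         ɟ       
velar             k         —       
The velar row has no voiced member, so the gap is the voiced velar stop /ɡ/.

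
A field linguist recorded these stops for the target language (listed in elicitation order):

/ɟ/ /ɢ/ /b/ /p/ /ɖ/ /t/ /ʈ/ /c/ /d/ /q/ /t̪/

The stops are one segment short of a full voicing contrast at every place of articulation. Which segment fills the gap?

/d̪/

bilabial: voiceless /p/, voiced /b/.
dental: voiceless /t̪/, voiced —.
alveolar: voiceless /t/, voiced /d/.
retroflex: voiceless /ʈ/, voiced /ɖ/.
palatal: voiceless /c/, voiced /ɟ/.
uvular: voiceless /q/, voiced /ɢ/.
The dental row has no voiced member, so the gap is the voiced dental stop /d̪/.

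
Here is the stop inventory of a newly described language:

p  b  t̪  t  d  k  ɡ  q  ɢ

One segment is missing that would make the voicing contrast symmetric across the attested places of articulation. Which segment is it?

Voiceless: /p/ (bilabial), /t̪/ (dental), /t/ (alveolar), /k/ (velar), /q/ (uvular).
Voiced: /b/ (bilabial), /d/ (alveolar), /ɡ/ (velar), /ɢ/ (uvular).
The dental row has no voiced member, so the gap is the voiced dental stop /d̪/.

/d̪/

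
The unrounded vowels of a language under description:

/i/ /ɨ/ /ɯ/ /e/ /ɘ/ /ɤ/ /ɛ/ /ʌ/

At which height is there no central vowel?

low-mid

height            front     central   back    
high              i         ɨ         ɯ       
high-mid          e         ɘ         ɤ       
low-mid           ɛ         —         ʌ       
Every height has a central member except low-mid, where /ɜ/ would be expected.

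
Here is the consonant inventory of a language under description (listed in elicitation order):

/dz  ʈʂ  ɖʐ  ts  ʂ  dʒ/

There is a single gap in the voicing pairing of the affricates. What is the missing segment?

/tʃ/

Voiceless: /ts/ (alveolar), /ʈʂ/ (retroflex).
Voiced: /dz/ (alveolar), /dʒ/ (postalveolar), /ɖʐ/ (retroflex).
The postalveolar row has no voiceless member, so the gap is the voiceless postalveolar affricate /tʃ/.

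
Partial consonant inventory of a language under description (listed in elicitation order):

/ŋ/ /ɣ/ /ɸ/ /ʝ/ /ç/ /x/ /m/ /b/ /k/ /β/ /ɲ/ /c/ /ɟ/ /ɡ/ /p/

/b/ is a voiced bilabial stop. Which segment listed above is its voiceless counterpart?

/p/

The voiceless counterpart is a voiceless bilabial stop — in this inventory, /p/.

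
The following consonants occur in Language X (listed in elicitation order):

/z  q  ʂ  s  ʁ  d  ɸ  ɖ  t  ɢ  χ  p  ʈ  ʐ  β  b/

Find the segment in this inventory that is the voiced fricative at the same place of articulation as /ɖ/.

/ɖ/ is a voiced retroflex stop.
The voiced fricative at the same place is a voiced retroflex fricative — in this inventory, /ʐ/.

/ʐ/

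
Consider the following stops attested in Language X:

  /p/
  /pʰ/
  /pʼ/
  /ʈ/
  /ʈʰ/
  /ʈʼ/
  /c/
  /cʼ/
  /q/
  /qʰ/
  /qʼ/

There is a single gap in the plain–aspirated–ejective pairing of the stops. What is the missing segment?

/cʰ/

bilabial: plain /p/, aspirated /pʰ/, ejective /pʼ/.
retroflex: plain /ʈ/, aspirated /ʈʰ/, ejective /ʈʼ/.
palatal: plain /c/, aspirated —, ejective /cʼ/.
uvular: plain /q/, aspirated /qʰ/, ejective /qʼ/.
The palatal row has no aspirated member, so the gap is the aspirated palatal stop /cʰ/.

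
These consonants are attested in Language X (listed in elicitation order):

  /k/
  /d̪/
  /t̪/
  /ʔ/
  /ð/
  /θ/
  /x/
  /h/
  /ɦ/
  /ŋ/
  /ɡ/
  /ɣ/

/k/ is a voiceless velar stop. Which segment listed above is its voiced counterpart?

The voiced counterpart is a voiced velar stop — in this inventory, /ɡ/.

/ɡ/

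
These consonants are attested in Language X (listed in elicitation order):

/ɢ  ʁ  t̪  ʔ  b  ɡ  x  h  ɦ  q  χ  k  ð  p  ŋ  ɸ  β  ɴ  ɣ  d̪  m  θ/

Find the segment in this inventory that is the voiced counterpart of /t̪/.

/d̪/

/t̪/ is a voiceless dental stop.
The voiced counterpart is a voiced dental stop — in this inventory, /d̪/.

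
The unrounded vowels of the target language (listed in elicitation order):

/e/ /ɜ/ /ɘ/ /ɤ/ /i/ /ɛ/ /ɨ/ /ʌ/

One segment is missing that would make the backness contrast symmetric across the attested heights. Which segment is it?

/ɯ/

height            front     central   back    
high              i         ɨ         —       
high-mid          e         ɘ         ɤ       
low-mid           ɛ         ɜ         ʌ       
The high row has no back member, so the gap is the high back unrounded vowel /ɯ/.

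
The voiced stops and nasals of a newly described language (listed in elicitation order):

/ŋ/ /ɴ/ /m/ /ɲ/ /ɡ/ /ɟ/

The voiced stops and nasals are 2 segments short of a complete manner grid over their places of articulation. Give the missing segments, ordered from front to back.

Oral stop: /ɟ/ (palatal), /ɡ/ (velar).
Nasal: /m/ (bilabial), /ɲ/ (palatal), /ŋ/ (velar), /ɴ/ (uvular).
Gaps, from front to back: bilabial lacks oral stop (/b/); uvular lacks oral stop (/ɢ/).

/b/, /ɢ/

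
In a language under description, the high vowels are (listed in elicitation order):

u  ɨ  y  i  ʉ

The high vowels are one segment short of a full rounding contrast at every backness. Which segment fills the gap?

/ɯ/

Unrounded: /i/ (front), /ɨ/ (central).
Rounded: /y/ (front), /ʉ/ (central), /u/ (back).
The back row has no unrounded member, so the gap is the back unrounded vowel /ɯ/.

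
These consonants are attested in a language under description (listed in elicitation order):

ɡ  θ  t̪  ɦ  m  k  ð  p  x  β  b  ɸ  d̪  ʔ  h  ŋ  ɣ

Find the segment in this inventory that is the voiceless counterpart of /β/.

/ɸ/

/β/ is a voiced bilabial fricative.
The voiceless counterpart is a voiceless bilabial fricative — in this inventory, /ɸ/.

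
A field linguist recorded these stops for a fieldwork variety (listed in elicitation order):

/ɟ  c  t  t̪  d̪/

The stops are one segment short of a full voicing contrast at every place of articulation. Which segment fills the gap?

dental: voiceless /t̪/, voiced /d̪/.
alveolar: voiceless /t/, voiced —.
palatal: voiceless /c/, voiced /ɟ/.
The alveolar row has no voiced member, so the gap is the voiced alveolar stop /d/.

/d/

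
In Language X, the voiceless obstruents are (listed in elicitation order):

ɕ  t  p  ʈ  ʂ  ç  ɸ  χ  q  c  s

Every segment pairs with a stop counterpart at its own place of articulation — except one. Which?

Bilabial: /p/ ~ /ɸ/
Alveolar: /t/ ~ /s/
Retroflex: /ʈ/ ~ /ʂ/
Palatal: /c/ ~ /ç/
Uvular: /q/ ~ /χ/
Alveolo-palatal: only /ɕ/ (fricative); no stop partner.
So /ɕ/ is the unpaired segment.

/ɕ/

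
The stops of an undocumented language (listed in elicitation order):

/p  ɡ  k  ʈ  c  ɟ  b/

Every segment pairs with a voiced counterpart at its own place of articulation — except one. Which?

/ʈ/

Bilabial: /p/ ~ /b/
Palatal: /c/ ~ /ɟ/
Velar: /k/ ~ /ɡ/
Retroflex: only /ʈ/ (voiceless); no voiced partner.
So /ʈ/ is the unpaired segment.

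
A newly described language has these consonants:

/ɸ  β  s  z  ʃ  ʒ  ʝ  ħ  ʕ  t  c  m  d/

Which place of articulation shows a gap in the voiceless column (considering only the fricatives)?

palatal

bilabial: voiceless /ɸ/, voiced /β/.
alveolar: voiceless /s/, voiced /z/.
postalveolar: voiceless /ʃ/, voiced /ʒ/.
palatal: voiceless —, voiced /ʝ/.
pharyngeal: voiceless /ħ/, voiced /ʕ/.
Every place of articulation has a voiceless member except palatal, where /ç/ would be expected.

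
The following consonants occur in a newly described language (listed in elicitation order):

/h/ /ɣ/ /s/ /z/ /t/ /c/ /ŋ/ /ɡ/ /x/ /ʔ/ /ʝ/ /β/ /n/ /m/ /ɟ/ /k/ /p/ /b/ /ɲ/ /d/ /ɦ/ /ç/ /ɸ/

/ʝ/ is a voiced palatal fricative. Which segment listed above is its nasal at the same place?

/ɲ/

The nasal at the same place is a palatal nasal — in this inventory, /ɲ/.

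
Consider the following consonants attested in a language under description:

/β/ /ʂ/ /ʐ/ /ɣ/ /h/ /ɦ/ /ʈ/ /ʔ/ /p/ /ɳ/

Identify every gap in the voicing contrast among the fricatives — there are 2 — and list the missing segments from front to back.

/ɸ/, /x/

place of articulation  voiceless  voiced  
bilabial          —         β       
retroflex         ʂ         ʐ       
velar             —         ɣ       
glottal           h         ɦ       
Gaps, from front to back: bilabial lacks voiceless (/ɸ/); velar lacks voiceless (/x/).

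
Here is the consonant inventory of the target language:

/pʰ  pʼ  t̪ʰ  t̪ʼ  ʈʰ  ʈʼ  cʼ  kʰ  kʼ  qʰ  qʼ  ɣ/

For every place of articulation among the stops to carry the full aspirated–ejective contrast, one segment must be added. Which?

bilabial: aspirated /pʰ/, ejective /pʼ/.
dental: aspirated /t̪ʰ/, ejective /t̪ʼ/.
retroflex: aspirated /ʈʰ/, ejective /ʈʼ/.
palatal: aspirated —, ejective /cʼ/.
velar: aspirated /kʰ/, ejective /kʼ/.
uvular: aspirated /qʰ/, ejective /qʼ/.
The palatal row has no aspirated member, so the gap is the aspirated palatal stop /cʰ/.

/cʰ/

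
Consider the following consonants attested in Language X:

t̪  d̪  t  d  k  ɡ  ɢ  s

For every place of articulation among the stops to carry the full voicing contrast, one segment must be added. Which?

/q/

place of articulation  voiceless  voiced  
dental            t̪        d̪      
alveolar          t         d       
velar             k         ɡ       
uvular            —         ɢ       
The uvular row has no voiceless member, so the gap is the voiceless uvular stop /q/.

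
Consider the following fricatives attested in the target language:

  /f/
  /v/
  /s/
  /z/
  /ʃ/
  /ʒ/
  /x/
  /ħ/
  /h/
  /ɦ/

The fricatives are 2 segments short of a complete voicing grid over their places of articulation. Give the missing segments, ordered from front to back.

labiodental: voiceless /f/, voiced /v/.
alveolar: voiceless /s/, voiced /z/.
postalveolar: voiceless /ʃ/, voiced /ʒ/.
velar: voiceless /x/, voiced —.
pharyngeal: voiceless /ħ/, voiced —.
glottal: voiceless /h/, voiced /ɦ/.
Gaps, from front to back: velar lacks voiced (/ɣ/); pharyngeal lacks voiced (/ʕ/).

/ɣ/, /ʕ/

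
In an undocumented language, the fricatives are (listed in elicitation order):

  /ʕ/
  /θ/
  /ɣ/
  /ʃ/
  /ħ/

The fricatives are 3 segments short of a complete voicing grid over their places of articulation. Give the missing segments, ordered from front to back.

/ð/, /ʒ/, /x/

Voiceless: /θ/ (dental), /ʃ/ (postalveolar), /ħ/ (pharyngeal).
Voiced: /ɣ/ (velar), /ʕ/ (pharyngeal).
Gaps, from front to back: dental lacks voiced (/ð/); postalveolar lacks voiced (/ʒ/); velar lacks voiceless (/x/).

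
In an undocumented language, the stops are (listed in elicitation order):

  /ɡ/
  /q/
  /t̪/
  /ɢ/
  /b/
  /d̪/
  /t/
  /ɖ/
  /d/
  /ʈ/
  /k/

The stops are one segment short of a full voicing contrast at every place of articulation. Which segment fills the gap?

/p/

bilabial: voiceless —, voiced /b/.
dental: voiceless /t̪/, voiced /d̪/.
alveolar: voiceless /t/, voiced /d/.
retroflex: voiceless /ʈ/, voiced /ɖ/.
velar: voiceless /k/, voiced /ɡ/.
uvular: voiceless /q/, voiced /ɢ/.
The bilabial row has no voiceless member, so the gap is the voiceless bilabial stop /p/.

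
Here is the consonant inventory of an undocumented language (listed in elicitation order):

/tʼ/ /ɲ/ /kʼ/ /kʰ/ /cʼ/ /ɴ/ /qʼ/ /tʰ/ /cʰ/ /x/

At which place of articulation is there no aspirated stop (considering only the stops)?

uvular

alveolar: aspirated /tʰ/, ejective /tʼ/.
palatal: aspirated /cʰ/, ejective /cʼ/.
velar: aspirated /kʰ/, ejective /kʼ/.
uvular: aspirated —, ejective /qʼ/.
Every place of articulation has an aspirated member except uvular, where /qʰ/ would be expected.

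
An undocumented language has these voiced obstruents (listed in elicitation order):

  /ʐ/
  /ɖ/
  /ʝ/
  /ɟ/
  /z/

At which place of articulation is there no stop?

place of articulation  stop      fricative
alveolar          —         z       
retroflex         ɖ         ʐ       
palatal           ɟ         ʝ       
Every place of articulation has a stop member except alveolar, where /d/ would be expected.

alveolar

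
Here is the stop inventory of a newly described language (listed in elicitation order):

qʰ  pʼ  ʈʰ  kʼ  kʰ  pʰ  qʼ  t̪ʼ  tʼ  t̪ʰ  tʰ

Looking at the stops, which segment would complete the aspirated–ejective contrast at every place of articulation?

/ʈʼ/

Aspirated: /pʰ/ (bilabial), /t̪ʰ/ (dental), /tʰ/ (alveolar), /ʈʰ/ (retroflex), /kʰ/ (velar), /qʰ/ (uvular).
Ejective: /pʼ/ (bilabial), /t̪ʼ/ (dental), /tʼ/ (alveolar), /kʼ/ (velar), /qʼ/ (uvular).
The retroflex row has no ejective member, so the gap is the ejective retroflex stop /ʈʼ/.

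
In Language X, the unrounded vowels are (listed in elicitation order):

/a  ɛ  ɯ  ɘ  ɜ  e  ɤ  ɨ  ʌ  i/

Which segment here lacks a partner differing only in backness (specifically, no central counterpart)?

High: /i/ ~ /ɨ/ ~ /ɯ/
High-mid: /e/ ~ /ɘ/ ~ /ɤ/
Low-mid: /ɛ/ ~ /ɜ/ ~ /ʌ/
Low: only /a/ (front); no central partner.
So /a/ is the unpaired segment.

/a/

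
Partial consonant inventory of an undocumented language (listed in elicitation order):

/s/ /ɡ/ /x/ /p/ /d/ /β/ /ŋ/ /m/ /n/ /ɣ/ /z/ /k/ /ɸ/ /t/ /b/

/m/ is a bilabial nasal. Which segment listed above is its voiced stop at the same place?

The voiced stop at the same place is a voiced bilabial stop — in this inventory, /b/.

/b/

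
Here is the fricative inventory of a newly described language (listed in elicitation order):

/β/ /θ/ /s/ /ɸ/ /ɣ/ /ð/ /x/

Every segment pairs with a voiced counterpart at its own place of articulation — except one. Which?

/s/

Bilabial: /ɸ/ ~ /β/
Dental: /θ/ ~ /ð/
Velar: /x/ ~ /ɣ/
Alveolar: only /s/ (voiceless); no voiced partner.
So /s/ is the unpaired segment.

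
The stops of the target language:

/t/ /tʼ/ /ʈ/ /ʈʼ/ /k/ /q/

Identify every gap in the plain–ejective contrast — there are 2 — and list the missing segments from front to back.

place of articulation  plain     ejective
alveolar          t         tʼ      
retroflex         ʈ         ʈʼ      
velar             k         —       
uvular            q         —       
Gaps, from front to back: velar lacks ejective (/kʼ/); uvular lacks ejective (/qʼ/).

/kʼ/, /qʼ/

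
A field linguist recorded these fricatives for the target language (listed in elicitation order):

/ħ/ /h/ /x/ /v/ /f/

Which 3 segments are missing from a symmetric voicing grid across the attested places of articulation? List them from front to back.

/ɣ/, /ʕ/, /ɦ/

Voiceless: /f/ (labiodental), /x/ (velar), /ħ/ (pharyngeal), /h/ (glottal).
Voiced: /v/ (labiodental).
Gaps, from front to back: velar lacks voiced (/ɣ/); pharyngeal lacks voiced (/ʕ/); glottal lacks voiced (/ɦ/).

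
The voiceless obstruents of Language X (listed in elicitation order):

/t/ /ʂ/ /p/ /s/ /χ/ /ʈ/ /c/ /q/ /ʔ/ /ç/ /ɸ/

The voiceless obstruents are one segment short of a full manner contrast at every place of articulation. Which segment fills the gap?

place of articulation  stop      fricative
bilabial          p         ɸ       
alveolar          t         s       
retroflex         ʈ         ʂ       
palatal           c         ç       
uvular            q         χ       
glottal           ʔ         —       
The glottal row has no fricative member, so the gap is the glottal fricative /h/.

/h/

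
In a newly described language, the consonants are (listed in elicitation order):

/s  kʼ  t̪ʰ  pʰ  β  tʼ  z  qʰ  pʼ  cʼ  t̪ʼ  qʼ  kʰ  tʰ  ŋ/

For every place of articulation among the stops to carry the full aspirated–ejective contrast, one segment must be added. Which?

place of articulation  aspirated  ejective
bilabial          pʰ        pʼ      
dental            t̪ʰ       t̪ʼ     
alveolar          tʰ        tʼ      
palatal           —         cʼ      
velar             kʰ        kʼ      
uvular            qʰ        qʼ      
The palatal row has no aspirated member, so the gap is the aspirated palatal stop /cʰ/.

/cʰ/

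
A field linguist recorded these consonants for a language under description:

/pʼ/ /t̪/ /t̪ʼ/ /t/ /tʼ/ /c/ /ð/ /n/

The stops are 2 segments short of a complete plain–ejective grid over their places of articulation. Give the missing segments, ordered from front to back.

/p/, /cʼ/

place of articulation  plain     ejective
bilabial          —         pʼ      
dental            t̪        t̪ʼ     
alveolar          t         tʼ      
palatal           c         —       
Gaps, from front to back: bilabial lacks plain (/p/); palatal lacks ejective (/cʼ/).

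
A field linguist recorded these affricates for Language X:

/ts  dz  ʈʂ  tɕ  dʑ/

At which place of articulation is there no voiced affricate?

retroflex

place of articulation  voiceless  voiced  
alveolar          ts        dz      
retroflex         ʈʂ        —       
alveolo-palatal   tɕ        dʑ      
Every place of articulation has a voiced member except retroflex, where /ɖʐ/ would be expected.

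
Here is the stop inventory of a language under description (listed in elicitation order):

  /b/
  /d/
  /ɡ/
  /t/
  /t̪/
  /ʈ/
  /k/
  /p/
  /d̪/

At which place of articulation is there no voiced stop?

bilabial: voiceless /p/, voiced /b/.
dental: voiceless /t̪/, voiced /d̪/.
alveolar: voiceless /t/, voiced /d/.
retroflex: voiceless /ʈ/, voiced —.
velar: voiceless /k/, voiced /ɡ/.
Every place of articulation has a voiced member except retroflex, where /ɖ/ would be expected.

retroflex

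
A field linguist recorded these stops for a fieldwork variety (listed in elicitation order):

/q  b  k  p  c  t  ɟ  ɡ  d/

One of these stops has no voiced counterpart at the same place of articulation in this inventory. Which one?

Bilabial: /p/ ~ /b/
Alveolar: /t/ ~ /d/
Palatal: /c/ ~ /ɟ/
Velar: /k/ ~ /ɡ/
Uvular: only /q/ (voiceless); no voiced partner.
So /q/ is the unpaired segment.

/q/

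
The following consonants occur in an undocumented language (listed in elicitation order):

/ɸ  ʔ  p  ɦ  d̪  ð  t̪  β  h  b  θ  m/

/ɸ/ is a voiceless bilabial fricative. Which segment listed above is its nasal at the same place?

/m/

The nasal at the same place is a bilabial nasal — in this inventory, /m/.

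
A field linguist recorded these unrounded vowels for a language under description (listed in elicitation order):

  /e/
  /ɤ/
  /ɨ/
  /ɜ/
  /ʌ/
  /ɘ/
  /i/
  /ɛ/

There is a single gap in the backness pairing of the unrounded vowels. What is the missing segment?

height            front     central   back    
high              i         ɨ         —       
high-mid          e         ɘ         ɤ       
low-mid           ɛ         ɜ         ʌ       
The high row has no back member, so the gap is the high back unrounded vowel /ɯ/.

/ɯ/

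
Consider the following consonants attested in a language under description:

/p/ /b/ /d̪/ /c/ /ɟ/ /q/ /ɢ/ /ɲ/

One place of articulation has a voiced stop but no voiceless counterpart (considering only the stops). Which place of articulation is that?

Voiceless: /p/ (bilabial), /c/ (palatal), /q/ (uvular).
Voiced: /b/ (bilabial), /d̪/ (dental), /ɟ/ (palatal), /ɢ/ (uvular).
Every place of articulation has a voiceless member except dental, where /t̪/ would be expected.

dental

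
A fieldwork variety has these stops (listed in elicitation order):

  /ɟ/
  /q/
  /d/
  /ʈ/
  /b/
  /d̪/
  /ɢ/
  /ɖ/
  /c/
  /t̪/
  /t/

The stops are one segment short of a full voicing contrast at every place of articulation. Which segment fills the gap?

place of articulation  voiceless  voiced  
bilabial          —         b       
dental            t̪        d̪      
alveolar          t         d       
retroflex         ʈ         ɖ       
palatal           c         ɟ       
uvular            q         ɢ       
The bilabial row has no voiceless member, so the gap is the voiceless bilabial stop /p/.

/p/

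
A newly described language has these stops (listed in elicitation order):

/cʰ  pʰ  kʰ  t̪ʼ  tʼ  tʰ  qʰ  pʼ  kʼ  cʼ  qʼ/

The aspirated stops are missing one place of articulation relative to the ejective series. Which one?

dental

place of articulation  aspirated  ejective
bilabial          pʰ        pʼ      
dental            —         t̪ʼ     
alveolar          tʰ        tʼ      
palatal           cʰ        cʼ      
velar             kʰ        kʼ      
uvular            qʰ        qʼ      
Every place of articulation has an aspirated member except dental, where /t̪ʰ/ would be expected.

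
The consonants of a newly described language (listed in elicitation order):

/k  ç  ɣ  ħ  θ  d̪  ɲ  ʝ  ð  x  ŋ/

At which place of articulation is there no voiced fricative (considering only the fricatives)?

place of articulation  voiceless  voiced  
dental            θ         ð       
palatal           ç         ʝ       
velar             x         ɣ       
pharyngeal        ħ         —       
Every place of articulation has a voiced member except pharyngeal, where /ʕ/ would be expected.

pharyngeal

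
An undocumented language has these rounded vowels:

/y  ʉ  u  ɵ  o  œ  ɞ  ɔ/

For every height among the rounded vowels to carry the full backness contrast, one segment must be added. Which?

Front: /y/ (high), /œ/ (low-mid).
Central: /ʉ/ (high), /ɵ/ (high-mid), /ɞ/ (low-mid).
Back: /u/ (high), /o/ (high-mid), /ɔ/ (low-mid).
The high-mid row has no front member, so the gap is the high-mid front rounded vowel /ø/.

/ø/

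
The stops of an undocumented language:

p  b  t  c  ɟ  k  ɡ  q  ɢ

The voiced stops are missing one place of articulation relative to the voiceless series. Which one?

alveolar

bilabial: voiceless /p/, voiced /b/.
alveolar: voiceless /t/, voiced —.
palatal: voiceless /c/, voiced /ɟ/.
velar: voiceless /k/, voiced /ɡ/.
uvular: voiceless /q/, voiced /ɢ/.
Every place of articulation has a voiced member except alveolar, where /d/ would be expected.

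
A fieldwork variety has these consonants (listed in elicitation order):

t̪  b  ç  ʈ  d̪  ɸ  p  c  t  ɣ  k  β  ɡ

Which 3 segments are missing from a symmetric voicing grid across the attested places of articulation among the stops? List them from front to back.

place of articulation  voiceless  voiced  
bilabial          p         b       
dental            t̪        d̪      
alveolar          t         —       
retroflex         ʈ         —       
palatal           c         —       
velar             k         ɡ       
Gaps, from front to back: alveolar lacks voiced (/d/); retroflex lacks voiced (/ɖ/); palatal lacks voiced (/ɟ/).

/d/, /ɖ/, /ɟ/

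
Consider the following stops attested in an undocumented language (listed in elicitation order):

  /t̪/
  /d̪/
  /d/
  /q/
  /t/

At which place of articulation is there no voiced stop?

place of articulation  voiceless  voiced  
dental            t̪        d̪      
alveolar          t         d       
uvular            q         —       
Every place of articulation has a voiced member except uvular, where /ɢ/ would be expected.

uvular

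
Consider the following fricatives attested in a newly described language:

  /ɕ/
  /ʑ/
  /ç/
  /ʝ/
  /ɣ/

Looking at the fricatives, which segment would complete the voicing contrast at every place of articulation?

/x/

alveolo-palatal: voiceless /ɕ/, voiced /ʑ/.
palatal: voiceless /ç/, voiced /ʝ/.
velar: voiceless —, voiced /ɣ/.
The velar row has no voiceless member, so the gap is the voiceless velar fricative /x/.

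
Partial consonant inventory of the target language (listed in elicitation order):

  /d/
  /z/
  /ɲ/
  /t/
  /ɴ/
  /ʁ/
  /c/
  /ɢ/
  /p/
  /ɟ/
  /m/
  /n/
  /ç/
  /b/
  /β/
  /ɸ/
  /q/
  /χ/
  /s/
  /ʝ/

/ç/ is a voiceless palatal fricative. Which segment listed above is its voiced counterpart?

/ʝ/

The voiced counterpart is a voiced palatal fricative — in this inventory, /ʝ/.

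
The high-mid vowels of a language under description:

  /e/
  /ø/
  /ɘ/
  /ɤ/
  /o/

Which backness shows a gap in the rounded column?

central

Unrounded: /e/ (front), /ɘ/ (central), /ɤ/ (back).
Rounded: /ø/ (front), /o/ (back).
Every backness has a rounded member except central, where /ɵ/ would be expected.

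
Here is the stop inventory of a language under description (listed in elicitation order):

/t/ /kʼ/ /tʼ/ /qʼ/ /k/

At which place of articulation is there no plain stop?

uvular

Plain: /t/ (alveolar), /k/ (velar).
Ejective: /tʼ/ (alveolar), /kʼ/ (velar), /qʼ/ (uvular).
Every place of articulation has a plain member except uvular, where /q/ would be expected.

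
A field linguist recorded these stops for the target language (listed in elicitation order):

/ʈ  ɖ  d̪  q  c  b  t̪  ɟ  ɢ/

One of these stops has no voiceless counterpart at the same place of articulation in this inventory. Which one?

Dental: /t̪/ ~ /d̪/
Retroflex: /ʈ/ ~ /ɖ/
Palatal: /c/ ~ /ɟ/
Uvular: /q/ ~ /ɢ/
Bilabial: only /b/ (voiced); no voiceless partner.
So /b/ is the unpaired segment.

/b/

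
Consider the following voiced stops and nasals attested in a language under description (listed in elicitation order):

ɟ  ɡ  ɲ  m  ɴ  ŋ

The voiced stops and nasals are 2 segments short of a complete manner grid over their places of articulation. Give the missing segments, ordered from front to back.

place of articulation  oral stop  nasal   
bilabial          —         m       
palatal           ɟ         ɲ       
velar             ɡ         ŋ       
uvular            —         ɴ       
Gaps, from front to back: bilabial lacks oral stop (/b/); uvular lacks oral stop (/ɢ/).

/b/, /ɢ/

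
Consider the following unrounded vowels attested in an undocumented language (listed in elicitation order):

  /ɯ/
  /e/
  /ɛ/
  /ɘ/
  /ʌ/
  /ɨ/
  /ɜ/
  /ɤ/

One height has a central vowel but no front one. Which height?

high

Front: /e/ (high-mid), /ɛ/ (low-mid).
Central: /ɨ/ (high), /ɘ/ (high-mid), /ɜ/ (low-mid).
Back: /ɯ/ (high), /ɤ/ (high-mid), /ʌ/ (low-mid).
Every height has a front member except high, where /i/ would be expected.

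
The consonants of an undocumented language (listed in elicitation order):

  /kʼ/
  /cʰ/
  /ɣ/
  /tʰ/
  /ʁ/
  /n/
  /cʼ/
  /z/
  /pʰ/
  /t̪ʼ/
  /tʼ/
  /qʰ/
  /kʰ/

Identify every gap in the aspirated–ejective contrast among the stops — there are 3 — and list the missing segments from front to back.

/pʼ/, /t̪ʰ/, /qʼ/

Aspirated: /pʰ/ (bilabial), /tʰ/ (alveolar), /cʰ/ (palatal), /kʰ/ (velar), /qʰ/ (uvular).
Ejective: /t̪ʼ/ (dental), /tʼ/ (alveolar), /cʼ/ (palatal), /kʼ/ (velar).
Gaps, from front to back: bilabial lacks ejective (/pʼ/); dental lacks aspirated (/t̪ʰ/); uvular lacks ejective (/qʼ/).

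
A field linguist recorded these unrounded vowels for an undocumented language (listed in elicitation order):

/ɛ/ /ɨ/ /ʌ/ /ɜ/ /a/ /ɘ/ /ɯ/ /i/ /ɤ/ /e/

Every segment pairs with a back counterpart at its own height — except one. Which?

/a/

High: /i/ ~ /ɨ/ ~ /ɯ/
High-mid: /e/ ~ /ɘ/ ~ /ɤ/
Low-mid: /ɛ/ ~ /ɜ/ ~ /ʌ/
Low: only /a/ (front); no back partner.
So /a/ is the unpaired segment.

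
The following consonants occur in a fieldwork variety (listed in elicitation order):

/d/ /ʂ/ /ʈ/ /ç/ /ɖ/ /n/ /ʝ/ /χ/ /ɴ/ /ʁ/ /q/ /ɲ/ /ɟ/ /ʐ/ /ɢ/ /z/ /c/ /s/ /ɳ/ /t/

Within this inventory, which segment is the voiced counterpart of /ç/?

/ʝ/

/ç/ is a voiceless palatal fricative.
The voiced counterpart is a voiced palatal fricative — in this inventory, /ʝ/.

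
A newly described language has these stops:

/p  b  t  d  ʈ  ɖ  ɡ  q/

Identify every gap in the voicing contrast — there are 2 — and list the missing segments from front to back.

/k/, /ɢ/

Voiceless: /p/ (bilabial), /t/ (alveolar), /ʈ/ (retroflex), /q/ (uvular).
Voiced: /b/ (bilabial), /d/ (alveolar), /ɖ/ (retroflex), /ɡ/ (velar).
Gaps, from front to back: velar lacks voiceless (/k/); uvular lacks voiced (/ɢ/).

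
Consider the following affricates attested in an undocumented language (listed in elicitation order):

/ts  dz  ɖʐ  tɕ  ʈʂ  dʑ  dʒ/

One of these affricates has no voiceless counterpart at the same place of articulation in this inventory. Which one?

Alveolar: /ts/ ~ /dz/
Retroflex: /ʈʂ/ ~ /ɖʐ/
Alveolo-palatal: /tɕ/ ~ /dʑ/
Postalveolar: only /dʒ/ (voiced); no voiceless partner.
So /dʒ/ is the unpaired segment.

/dʒ/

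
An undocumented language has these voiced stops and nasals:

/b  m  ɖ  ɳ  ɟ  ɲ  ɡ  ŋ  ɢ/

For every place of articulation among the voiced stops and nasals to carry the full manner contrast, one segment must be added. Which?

bilabial: oral stop /b/, nasal /m/.
retroflex: oral stop /ɖ/, nasal /ɳ/.
palatal: oral stop /ɟ/, nasal /ɲ/.
velar: oral stop /ɡ/, nasal /ŋ/.
uvular: oral stop /ɢ/, nasal —.
The uvular row has no nasal member, so the gap is the uvular nasal /ɴ/.

/ɴ/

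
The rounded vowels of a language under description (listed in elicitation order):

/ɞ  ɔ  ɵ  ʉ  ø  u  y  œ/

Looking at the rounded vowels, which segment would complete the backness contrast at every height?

/o/

height            front     central   back    
high              y         ʉ         u       
high-mid          ø         ɵ         —       
low-mid           œ         ɞ         ɔ       
The high-mid row has no back member, so the gap is the high-mid back rounded vowel /o/.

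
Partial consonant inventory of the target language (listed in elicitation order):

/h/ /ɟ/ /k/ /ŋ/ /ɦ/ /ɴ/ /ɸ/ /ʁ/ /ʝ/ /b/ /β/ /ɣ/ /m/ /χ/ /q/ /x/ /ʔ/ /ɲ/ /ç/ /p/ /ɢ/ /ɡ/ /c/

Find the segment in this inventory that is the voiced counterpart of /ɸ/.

/ɸ/ is a voiceless bilabial fricative.
The voiced counterpart is a voiced bilabial fricative — in this inventory, /β/.

/β/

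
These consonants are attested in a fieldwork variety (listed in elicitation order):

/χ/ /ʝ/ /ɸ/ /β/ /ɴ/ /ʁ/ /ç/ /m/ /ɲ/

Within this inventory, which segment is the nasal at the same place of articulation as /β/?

/β/ is a voiced bilabial fricative.
The nasal at the same place is a bilabial nasal — in this inventory, /m/.

/m/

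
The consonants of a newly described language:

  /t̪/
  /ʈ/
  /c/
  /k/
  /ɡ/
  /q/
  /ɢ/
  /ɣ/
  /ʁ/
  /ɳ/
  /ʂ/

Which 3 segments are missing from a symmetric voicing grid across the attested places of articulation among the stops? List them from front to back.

dental: voiceless /t̪/, voiced —.
retroflex: voiceless /ʈ/, voiced —.
palatal: voiceless /c/, voiced —.
velar: voiceless /k/, voiced /ɡ/.
uvular: voiceless /q/, voiced /ɢ/.
Gaps, from front to back: dental lacks voiced (/d̪/); retroflex lacks voiced (/ɖ/); palatal lacks voiced (/ɟ/).

/d̪/, /ɖ/, /ɟ/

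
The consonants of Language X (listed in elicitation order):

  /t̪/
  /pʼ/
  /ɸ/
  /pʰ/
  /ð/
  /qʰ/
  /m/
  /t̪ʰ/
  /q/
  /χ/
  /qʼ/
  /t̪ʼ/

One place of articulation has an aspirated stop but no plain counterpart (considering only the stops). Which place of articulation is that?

Plain: /t̪/ (dental), /q/ (uvular).
Aspirated: /pʰ/ (bilabial), /t̪ʰ/ (dental), /qʰ/ (uvular).
Ejective: /pʼ/ (bilabial), /t̪ʼ/ (dental), /qʼ/ (uvular).
Every place of articulation has a plain member except bilabial, where /p/ would be expected.

bilabial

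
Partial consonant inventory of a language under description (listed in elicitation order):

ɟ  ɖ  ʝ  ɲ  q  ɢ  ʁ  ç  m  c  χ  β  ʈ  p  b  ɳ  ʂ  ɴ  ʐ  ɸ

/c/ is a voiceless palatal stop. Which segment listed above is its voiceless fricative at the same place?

/ç/

The voiceless fricative at the same place is a voiceless palatal fricative — in this inventory, /ç/.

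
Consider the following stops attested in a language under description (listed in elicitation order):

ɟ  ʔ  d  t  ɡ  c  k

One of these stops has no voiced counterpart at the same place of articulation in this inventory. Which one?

/ʔ/

Alveolar: /t/ ~ /d/
Palatal: /c/ ~ /ɟ/
Velar: /k/ ~ /ɡ/
Glottal: only /ʔ/ (voiceless); no voiced partner.
So /ʔ/ is the unpaired segment.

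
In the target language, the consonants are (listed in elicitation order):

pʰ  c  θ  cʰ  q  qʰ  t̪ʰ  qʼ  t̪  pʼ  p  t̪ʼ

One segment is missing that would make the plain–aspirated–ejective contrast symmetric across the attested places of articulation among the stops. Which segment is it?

/cʼ/

bilabial: plain /p/, aspirated /pʰ/, ejective /pʼ/.
dental: plain /t̪/, aspirated /t̪ʰ/, ejective /t̪ʼ/.
palatal: plain /c/, aspirated /cʰ/, ejective —.
uvular: plain /q/, aspirated /qʰ/, ejective /qʼ/.
The palatal row has no ejective member, so the gap is the ejective palatal stop /cʼ/.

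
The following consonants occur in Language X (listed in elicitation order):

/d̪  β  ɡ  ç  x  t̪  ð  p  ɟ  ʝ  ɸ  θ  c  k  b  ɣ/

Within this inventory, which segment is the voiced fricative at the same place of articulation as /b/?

/β/

/b/ is a voiced bilabial stop.
The voiced fricative at the same place is a voiced bilabial fricative — in this inventory, /β/.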